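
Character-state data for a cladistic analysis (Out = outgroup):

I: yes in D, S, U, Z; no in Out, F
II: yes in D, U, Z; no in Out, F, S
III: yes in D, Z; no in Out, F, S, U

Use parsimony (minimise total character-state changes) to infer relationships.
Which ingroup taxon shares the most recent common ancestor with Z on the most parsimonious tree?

D

The outgroup has state 'no' for every character, so 'yes' is the derived state throughout.
Only D, S, U, and Z show the derived state 'yes' for I, supporting them as a clade.
II: derived state 'yes' in D, U, and Z only — synapomorphy for {D, U, Z}.
III (derived state 'yes') is shared by D and Z — a synapomorphy uniting that clade.
Most parsimonious ingroup topology: (F,(((D,Z),U),S)).
Z and D form a cherry on this tree, so they are sister taxa.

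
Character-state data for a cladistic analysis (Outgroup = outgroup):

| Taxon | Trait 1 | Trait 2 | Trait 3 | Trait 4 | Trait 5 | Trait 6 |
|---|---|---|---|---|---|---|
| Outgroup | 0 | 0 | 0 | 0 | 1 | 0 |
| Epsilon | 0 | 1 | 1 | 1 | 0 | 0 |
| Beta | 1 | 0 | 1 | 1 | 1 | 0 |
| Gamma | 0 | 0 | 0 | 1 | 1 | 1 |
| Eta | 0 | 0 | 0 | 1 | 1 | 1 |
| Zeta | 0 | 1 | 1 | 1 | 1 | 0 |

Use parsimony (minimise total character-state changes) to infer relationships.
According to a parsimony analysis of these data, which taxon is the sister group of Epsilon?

Zeta

Character polarity is set by the outgroup: the derived state is whichever differs from the outgroup's state, so for Trait 5 the derived state is '0', and for the remaining characters it is '1'.
Trait 1 (derived state '1') is unique to Beta (autapomorphy; uninformative for grouping).
Trait 2 (derived state '1') is shared by Epsilon and Zeta — a synapomorphy uniting that clade.
Trait 3: derived state '1' in Beta, Epsilon, and Zeta only — synapomorphy for {Beta, Epsilon, Zeta}.
Trait 4 (derived state '1') is shared by all ingroup taxa — unites the whole ingroup.
Trait 5 (derived state '0') is unique to Epsilon (autapomorphy; uninformative for grouping).
Only Eta and Gamma show the derived state '1' for Trait 6, supporting them as a clade.
Most parsimonious ingroup topology: (((Epsilon,Zeta),Beta),(Gamma,Eta)).
Epsilon and Zeta form a cherry on this tree, so they are sister taxa.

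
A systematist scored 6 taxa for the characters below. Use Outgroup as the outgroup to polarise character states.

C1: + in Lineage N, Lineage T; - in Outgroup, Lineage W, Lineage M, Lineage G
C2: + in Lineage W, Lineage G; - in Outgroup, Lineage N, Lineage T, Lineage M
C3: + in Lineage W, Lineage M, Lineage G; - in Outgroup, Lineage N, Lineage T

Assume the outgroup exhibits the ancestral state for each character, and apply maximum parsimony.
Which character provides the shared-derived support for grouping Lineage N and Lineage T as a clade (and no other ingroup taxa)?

C1

The outgroup has state '-' for every character, so '+' is the derived state throughout.
C1 (derived state '+') is shared by Lineage N and Lineage T — a synapomorphy uniting that clade.
C2 (derived state '+') is shared by Lineage G and Lineage W — a synapomorphy uniting that clade.
C3: derived state '+' in Lineage G, Lineage M, and Lineage W only — synapomorphy for {Lineage G, Lineage M, Lineage W}.
Most parsimonious ingroup topology: (((Lineage G,Lineage W),Lineage M),(Lineage N,Lineage T)).
The clade {Lineage N, Lineage T} is supported by C1: its derived state '+' occurs in exactly those taxa and in no other taxon (including the outgroup).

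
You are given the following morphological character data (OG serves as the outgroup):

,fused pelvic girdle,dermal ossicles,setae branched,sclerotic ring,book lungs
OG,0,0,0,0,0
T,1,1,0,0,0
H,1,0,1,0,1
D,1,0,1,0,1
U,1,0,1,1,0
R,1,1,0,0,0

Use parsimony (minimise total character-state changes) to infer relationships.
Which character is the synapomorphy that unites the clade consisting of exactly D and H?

The outgroup has state '0' for every character, so '1' is the derived state throughout.
All ingroup taxa share the derived state '1' for fused pelvic girdle; it defines the ingroup but does not resolve relationships within it.
dermal ossicles (derived state '1') is shared by R and T — a synapomorphy uniting that clade.
Only D, H, and U show the derived state '1' for setae branched, supporting them as a clade.
sclerotic ring: derived state '1' in U only — an autapomorphy, so it tells us nothing about relationships among taxa.
book lungs: derived state '1' in D and H only — synapomorphy for {D, H}.
Most parsimonious ingroup topology: ((T,R),((H,D),U)).
The clade {D, H} is supported by book lungs: its derived state '1' occurs in exactly those taxa and in no other taxon (including the outgroup).

book lungs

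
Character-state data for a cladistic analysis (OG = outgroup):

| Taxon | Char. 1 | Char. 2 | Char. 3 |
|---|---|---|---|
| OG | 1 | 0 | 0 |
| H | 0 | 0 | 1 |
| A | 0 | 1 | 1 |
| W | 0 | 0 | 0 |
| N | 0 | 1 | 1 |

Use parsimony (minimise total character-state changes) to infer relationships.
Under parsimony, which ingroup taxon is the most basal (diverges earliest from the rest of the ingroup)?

W

Character polarity is set by the outgroup: the derived state is whichever differs from the outgroup's state, so for Char. 1 the derived state is '0', and for the remaining characters it is '1'.
Char. 1 (derived state '0') is shared by all ingroup taxa — unites the whole ingroup.
Char. 2: derived state '1' in A and N only — synapomorphy for {A, N}.
Char. 3 (derived state '1') is shared by A, H, and N — a synapomorphy uniting that clade.
Most parsimonious ingroup topology: ((H,(A,N)),W).
W is sister to the clade containing all other ingroup taxa, so it is the earliest-diverging (most basal) ingroup lineage.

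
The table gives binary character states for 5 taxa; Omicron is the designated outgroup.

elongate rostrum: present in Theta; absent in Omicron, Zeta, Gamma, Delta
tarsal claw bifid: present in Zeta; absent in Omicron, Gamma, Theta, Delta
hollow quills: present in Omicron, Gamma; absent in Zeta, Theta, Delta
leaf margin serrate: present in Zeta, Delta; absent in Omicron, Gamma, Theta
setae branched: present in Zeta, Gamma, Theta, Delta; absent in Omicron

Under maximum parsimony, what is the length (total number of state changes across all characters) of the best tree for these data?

5

Character polarity is set by the outgroup: the derived state is whichever differs from the outgroup's state, so for hollow quills the derived state is 'absent', and for the remaining characters it is 'present'.
elongate rostrum: derived state 'present' in Theta only — an autapomorphy, so it tells us nothing about relationships among taxa.
tarsal claw bifid: derived state 'present' in Zeta only — an autapomorphy, so it tells us nothing about relationships among taxa.
hollow quills: derived state 'absent' in Delta, Theta, and Zeta only — synapomorphy for {Delta, Theta, Zeta}.
Only Delta and Zeta show the derived state 'present' for leaf margin serrate, supporting them as a clade.
setae branched (derived state 'present') is shared by all ingroup taxa — unites the whole ingroup.
Most parsimonious ingroup topology: (((Zeta,Delta),Theta),Gamma).
Changes per character on this tree: elongate rostrum: 1; tarsal claw bifid: 1; hollow quills: 1; leaf margin serrate: 1; setae branched: 1.
Total = 5.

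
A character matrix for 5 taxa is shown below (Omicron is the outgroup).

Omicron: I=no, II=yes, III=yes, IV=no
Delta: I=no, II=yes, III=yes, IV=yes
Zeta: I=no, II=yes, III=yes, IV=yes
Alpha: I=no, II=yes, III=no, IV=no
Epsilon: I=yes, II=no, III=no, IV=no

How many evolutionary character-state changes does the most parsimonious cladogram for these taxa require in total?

4

Character polarity is set by the outgroup: the derived state is whichever differs from the outgroup's state, so for II, III the derived state is 'no', and for the remaining characters it is 'yes'.
I: derived state 'yes' in Epsilon only — an autapomorphy, so it tells us nothing about relationships among taxa.
II: derived state 'no' in Epsilon only — an autapomorphy, so it tells us nothing about relationships among taxa.
III (derived state 'no') is shared by Alpha and Epsilon — a synapomorphy uniting that clade.
Only Delta and Zeta show the derived state 'yes' for IV, supporting them as a clade.
Most parsimonious ingroup topology: ((Delta,Zeta),(Alpha,Epsilon)).
Changes per character on this tree: I: 1; II: 1; III: 1; IV: 1.
Total = 4.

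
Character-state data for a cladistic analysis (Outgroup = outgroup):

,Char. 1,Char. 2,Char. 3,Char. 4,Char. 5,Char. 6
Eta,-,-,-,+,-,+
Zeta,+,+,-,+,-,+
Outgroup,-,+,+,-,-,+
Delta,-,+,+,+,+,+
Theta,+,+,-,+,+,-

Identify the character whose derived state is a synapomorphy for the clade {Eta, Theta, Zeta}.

Char. 3

Character polarity is set by the outgroup: the derived state is whichever differs from the outgroup's state, so for Char. 2, Char. 3, Char. 6 the derived state is '-', and for the remaining characters it is '+'.
Char. 1: derived state '+' in Theta and Zeta only — synapomorphy for {Theta, Zeta}.
Char. 2 (derived state '-') is unique to Eta (autapomorphy; uninformative for grouping).
Char. 3: derived state '-' in Eta, Theta, and Zeta only — synapomorphy for {Eta, Theta, Zeta}.
All ingroup taxa share the derived state '+' for Char. 4; it defines the ingroup but does not resolve relationships within it.
Char. 5 (state '+') occurs in Delta and Theta but conflicts with the nesting implied by the other characters — most parsimoniously interpreted as homoplasy.
Char. 6 (derived state '-') is unique to Theta (autapomorphy; uninformative for grouping).
Most parsimonious ingroup topology: (Delta,((Zeta,Theta),Eta)).
The clade {Eta, Theta, Zeta} is supported by Char. 3: its derived state '-' occurs in exactly those taxa and in no other taxon (including the outgroup).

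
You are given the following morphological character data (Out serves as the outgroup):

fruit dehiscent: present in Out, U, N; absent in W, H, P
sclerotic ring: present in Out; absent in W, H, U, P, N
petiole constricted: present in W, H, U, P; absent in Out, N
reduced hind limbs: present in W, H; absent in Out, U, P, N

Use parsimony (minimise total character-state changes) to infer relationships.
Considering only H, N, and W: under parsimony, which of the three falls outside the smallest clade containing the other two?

Character polarity is set by the outgroup: the derived state is whichever differs from the outgroup's state, so for fruit dehiscent, sclerotic ring the derived state is 'absent', and for the remaining characters it is 'present'.
fruit dehiscent: derived state 'absent' in H, P, and W only — synapomorphy for {H, P, W}.
sclerotic ring (derived state 'absent') is shared by all ingroup taxa — unites the whole ingroup.
Only H, P, U, and W show the derived state 'present' for petiole constricted, supporting them as a clade.
Only H and W show the derived state 'present' for reduced hind limbs, supporting them as a clade.
Most parsimonious ingroup topology: (N,((P,(W,H)),U)).
H and W share a more recent common ancestor with each other than either does with N, so N is the least closely related of the three.

N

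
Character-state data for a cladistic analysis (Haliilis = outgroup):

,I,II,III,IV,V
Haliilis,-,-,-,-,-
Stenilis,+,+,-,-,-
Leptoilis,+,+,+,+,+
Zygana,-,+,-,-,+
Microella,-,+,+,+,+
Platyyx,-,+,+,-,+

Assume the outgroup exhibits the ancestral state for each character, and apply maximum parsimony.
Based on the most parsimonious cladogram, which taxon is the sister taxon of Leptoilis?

Microella

The outgroup has state '-' for every character, so '+' is the derived state throughout.
I groups Leptoilis and Stenilis, which is incompatible with the clades supported by the remaining characters; treating it as convergent (homoplasy) costs fewer steps than any alternative tree.
All ingroup taxa share the derived state '+' for II; it defines the ingroup but does not resolve relationships within it.
III: derived state '+' in Leptoilis, Microella, and Platyyx only — synapomorphy for {Leptoilis, Microella, Platyyx}.
IV (derived state '+') is shared by Leptoilis and Microella — a synapomorphy uniting that clade.
Only Leptoilis, Microella, Platyyx, and Zygana show the derived state '+' for V, supporting them as a clade.
Most parsimonious ingroup topology: (Stenilis,(((Leptoilis,Microella),Platyyx),Zygana)).
Leptoilis and Microella form a cherry on this tree, so they are sister taxa.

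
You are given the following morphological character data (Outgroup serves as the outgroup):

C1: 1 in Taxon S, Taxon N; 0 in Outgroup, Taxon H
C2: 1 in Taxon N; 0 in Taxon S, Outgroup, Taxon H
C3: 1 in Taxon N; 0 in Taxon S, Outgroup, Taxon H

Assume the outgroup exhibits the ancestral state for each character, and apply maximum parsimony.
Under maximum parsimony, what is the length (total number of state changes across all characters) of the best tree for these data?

3

The outgroup has state '0' for every character, so '1' is the derived state throughout.
C1 (derived state '1') is shared by Taxon N and Taxon S — a synapomorphy uniting that clade.
C2: derived state '1' in Taxon N only — an autapomorphy, so it tells us nothing about relationships among taxa.
C3: derived state '1' in Taxon N only — an autapomorphy, so it tells us nothing about relationships among taxa.
Most parsimonious ingroup topology: ((Taxon N,Taxon S),Taxon H).
Changes per character on this tree: C1: 1; C2: 1; C3: 1.
Total = 3.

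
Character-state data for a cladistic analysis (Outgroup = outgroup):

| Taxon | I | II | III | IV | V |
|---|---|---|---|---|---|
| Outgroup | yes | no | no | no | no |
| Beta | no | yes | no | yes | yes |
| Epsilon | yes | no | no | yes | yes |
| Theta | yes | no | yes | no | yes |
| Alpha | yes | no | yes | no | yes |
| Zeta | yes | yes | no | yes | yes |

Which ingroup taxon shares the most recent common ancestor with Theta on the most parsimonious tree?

Character polarity is set by the outgroup: the derived state is whichever differs from the outgroup's state, so for I the derived state is 'no', and for the remaining characters it is 'yes'.
I (derived state 'no') is unique to Beta (autapomorphy; uninformative for grouping).
II: derived state 'yes' in Beta and Zeta only — synapomorphy for {Beta, Zeta}.
Only Alpha and Theta show the derived state 'yes' for III, supporting them as a clade.
IV: derived state 'yes' in Beta, Epsilon, and Zeta only — synapomorphy for {Beta, Epsilon, Zeta}.
V (derived state 'yes') is shared by all ingroup taxa — unites the whole ingroup.
Most parsimonious ingroup topology: (((Beta,Zeta),Epsilon),(Theta,Alpha)).
Theta and Alpha form a cherry on this tree, so they are sister taxa.

Alpha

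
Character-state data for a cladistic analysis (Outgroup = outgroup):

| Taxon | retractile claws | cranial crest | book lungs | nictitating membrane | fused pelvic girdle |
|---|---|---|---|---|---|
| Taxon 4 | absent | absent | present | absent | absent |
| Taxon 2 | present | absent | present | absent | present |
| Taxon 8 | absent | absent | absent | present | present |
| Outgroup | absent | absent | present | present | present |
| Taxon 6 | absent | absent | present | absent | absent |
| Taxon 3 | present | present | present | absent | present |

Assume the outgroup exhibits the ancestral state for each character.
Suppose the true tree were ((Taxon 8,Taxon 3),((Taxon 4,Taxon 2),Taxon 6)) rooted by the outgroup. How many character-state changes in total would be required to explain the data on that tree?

Map each character onto ((Taxon 8,Taxon 3),((Taxon 4,Taxon 2),Taxon 6)) (rooted by Outgroup) and count the minimum state changes it requires (Fitch parsimony):
retractile claws: 2; cranial crest: 1; book lungs: 1; nictitating membrane: 2; fused pelvic girdle: 2.
Total tree length = 8.

8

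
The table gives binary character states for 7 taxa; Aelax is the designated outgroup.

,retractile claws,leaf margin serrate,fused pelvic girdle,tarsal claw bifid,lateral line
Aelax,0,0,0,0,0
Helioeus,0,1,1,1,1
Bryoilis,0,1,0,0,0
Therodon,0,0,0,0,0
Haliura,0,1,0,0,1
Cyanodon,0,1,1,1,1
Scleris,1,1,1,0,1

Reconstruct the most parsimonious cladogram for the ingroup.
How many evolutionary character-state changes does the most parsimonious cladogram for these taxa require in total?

The outgroup has state '0' for every character, so '1' is the derived state throughout.
retractile claws: derived state '1' in Scleris only — an autapomorphy, so it tells us nothing about relationships among taxa.
leaf margin serrate: derived state '1' in Bryoilis, Cyanodon, Haliura, Helioeus, and Scleris only — synapomorphy for {Bryoilis, Cyanodon, Haliura, Helioeus, Scleris}.
Only Cyanodon, Helioeus, and Scleris show the derived state '1' for fused pelvic girdle, supporting them as a clade.
tarsal claw bifid (derived state '1') is shared by Cyanodon and Helioeus — a synapomorphy uniting that clade.
lateral line (derived state '1') is shared by Cyanodon, Haliura, Helioeus, and Scleris — a synapomorphy uniting that clade.
Most parsimonious ingroup topology: (((((Helioeus,Cyanodon),Scleris),Haliura),Bryoilis),Therodon).
Changes per character on this tree: retractile claws: 1; leaf margin serrate: 1; fused pelvic girdle: 1; tarsal claw bifid: 1; lateral line: 1.
Total = 5.

5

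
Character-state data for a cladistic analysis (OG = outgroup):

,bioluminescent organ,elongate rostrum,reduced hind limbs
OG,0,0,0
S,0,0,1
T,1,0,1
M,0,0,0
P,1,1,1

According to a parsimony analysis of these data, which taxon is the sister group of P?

The outgroup has state '0' for every character, so '1' is the derived state throughout.
bioluminescent organ (derived state '1') is shared by P and T — a synapomorphy uniting that clade.
elongate rostrum: derived state '1' in P only — an autapomorphy, so it tells us nothing about relationships among taxa.
Only P, S, and T show the derived state '1' for reduced hind limbs, supporting them as a clade.
Most parsimonious ingroup topology: (((T,P),S),M).
P and T form a cherry on this tree, so they are sister taxa.

T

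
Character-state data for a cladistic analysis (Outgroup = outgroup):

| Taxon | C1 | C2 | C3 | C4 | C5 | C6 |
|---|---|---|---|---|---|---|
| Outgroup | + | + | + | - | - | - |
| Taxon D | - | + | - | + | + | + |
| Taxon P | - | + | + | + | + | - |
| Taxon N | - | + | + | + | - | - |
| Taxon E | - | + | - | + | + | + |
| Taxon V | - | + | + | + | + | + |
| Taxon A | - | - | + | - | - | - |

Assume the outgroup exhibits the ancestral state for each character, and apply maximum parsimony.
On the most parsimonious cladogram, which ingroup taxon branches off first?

Character polarity is set by the outgroup: the derived state is whichever differs from the outgroup's state, so for C1, C2, C3 the derived state is '-', and for the remaining characters it is '+'.
C1 (derived state '-') is shared by all ingroup taxa — unites the whole ingroup.
C2: derived state '-' in Taxon A only — an autapomorphy, so it tells us nothing about relationships among taxa.
Only Taxon D and Taxon E show the derived state '-' for C3, supporting them as a clade.
Only Taxon D, Taxon E, Taxon N, Taxon P, and Taxon V show the derived state '+' for C4, supporting them as a clade.
C5 (derived state '+') is shared by Taxon D, Taxon E, Taxon P, and Taxon V — a synapomorphy uniting that clade.
C6 (derived state '+') is shared by Taxon D, Taxon E, and Taxon V — a synapomorphy uniting that clade.
Most parsimonious ingroup topology: (((((Taxon D,Taxon E),Taxon V),Taxon P),Taxon N),Taxon A).
Taxon A is sister to the clade containing all other ingroup taxa, so it is the earliest-diverging (most basal) ingroup lineage.

Taxon A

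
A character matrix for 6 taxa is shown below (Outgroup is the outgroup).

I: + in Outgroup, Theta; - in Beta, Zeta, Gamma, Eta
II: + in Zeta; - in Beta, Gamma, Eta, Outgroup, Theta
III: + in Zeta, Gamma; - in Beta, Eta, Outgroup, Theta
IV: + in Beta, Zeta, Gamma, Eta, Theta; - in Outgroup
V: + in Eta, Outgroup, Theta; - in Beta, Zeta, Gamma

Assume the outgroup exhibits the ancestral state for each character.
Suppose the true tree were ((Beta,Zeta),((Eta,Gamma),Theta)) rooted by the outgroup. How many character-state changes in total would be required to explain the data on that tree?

Map each character onto ((Beta,Zeta),((Eta,Gamma),Theta)) (rooted by Outgroup) and count the minimum state changes it requires (Fitch parsimony):
I: 2; II: 1; III: 2; IV: 1; V: 2.
Total tree length = 8.

8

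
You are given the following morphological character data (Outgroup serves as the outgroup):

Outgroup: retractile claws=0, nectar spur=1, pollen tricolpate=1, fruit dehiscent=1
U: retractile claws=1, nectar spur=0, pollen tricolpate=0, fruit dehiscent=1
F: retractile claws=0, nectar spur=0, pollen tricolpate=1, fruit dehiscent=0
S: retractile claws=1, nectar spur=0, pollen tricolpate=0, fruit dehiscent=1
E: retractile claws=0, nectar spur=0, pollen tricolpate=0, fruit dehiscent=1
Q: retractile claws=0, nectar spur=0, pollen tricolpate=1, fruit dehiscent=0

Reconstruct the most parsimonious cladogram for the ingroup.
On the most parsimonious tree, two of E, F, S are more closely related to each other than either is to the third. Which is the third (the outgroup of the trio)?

F

Character polarity is set by the outgroup: the derived state is whichever differs from the outgroup's state, so for nectar spur, pollen tricolpate, fruit dehiscent the derived state is '0', and for the remaining characters it is '1'.
retractile claws: derived state '1' in S and U only — synapomorphy for {S, U}.
All ingroup taxa share the derived state '0' for nectar spur; it defines the ingroup but does not resolve relationships within it.
pollen tricolpate: derived state '0' in E, S, and U only — synapomorphy for {E, S, U}.
fruit dehiscent (derived state '0') is shared by F and Q — a synapomorphy uniting that clade.
Most parsimonious ingroup topology: (((U,S),E),(F,Q)).
E and S share a more recent common ancestor with each other than either does with F, so F is the least closely related of the three.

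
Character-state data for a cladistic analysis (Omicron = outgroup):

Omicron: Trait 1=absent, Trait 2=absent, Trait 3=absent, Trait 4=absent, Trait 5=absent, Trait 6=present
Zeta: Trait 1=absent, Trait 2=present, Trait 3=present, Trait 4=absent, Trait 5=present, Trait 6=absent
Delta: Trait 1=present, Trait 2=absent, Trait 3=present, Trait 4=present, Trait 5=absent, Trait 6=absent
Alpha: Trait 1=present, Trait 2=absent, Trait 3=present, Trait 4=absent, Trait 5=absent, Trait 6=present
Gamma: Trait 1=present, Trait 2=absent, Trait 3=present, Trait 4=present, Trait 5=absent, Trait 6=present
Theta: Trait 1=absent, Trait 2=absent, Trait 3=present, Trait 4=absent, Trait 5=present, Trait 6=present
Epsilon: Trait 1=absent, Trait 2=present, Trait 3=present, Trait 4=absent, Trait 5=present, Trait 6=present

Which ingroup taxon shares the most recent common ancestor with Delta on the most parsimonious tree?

Character polarity is set by the outgroup: the derived state is whichever differs from the outgroup's state, so for Trait 6 the derived state is 'absent', and for the remaining characters it is 'present'.
Trait 1 (derived state 'present') is shared by Alpha, Delta, and Gamma — a synapomorphy uniting that clade.
Trait 2: derived state 'present' in Epsilon and Zeta only — synapomorphy for {Epsilon, Zeta}.
All ingroup taxa share the derived state 'present' for Trait 3; it defines the ingroup but does not resolve relationships within it.
Only Delta and Gamma show the derived state 'present' for Trait 4, supporting them as a clade.
Trait 5 (derived state 'present') is shared by Epsilon, Theta, and Zeta — a synapomorphy uniting that clade.
Trait 6 groups Delta and Zeta, which is incompatible with the clades supported by the remaining characters; treating it as convergent (homoplasy) costs fewer steps than any alternative tree.
Most parsimonious ingroup topology: (((Zeta,Epsilon),Theta),((Delta,Gamma),Alpha)).
Delta and Gamma form a cherry on this tree, so they are sister taxa.

Gamma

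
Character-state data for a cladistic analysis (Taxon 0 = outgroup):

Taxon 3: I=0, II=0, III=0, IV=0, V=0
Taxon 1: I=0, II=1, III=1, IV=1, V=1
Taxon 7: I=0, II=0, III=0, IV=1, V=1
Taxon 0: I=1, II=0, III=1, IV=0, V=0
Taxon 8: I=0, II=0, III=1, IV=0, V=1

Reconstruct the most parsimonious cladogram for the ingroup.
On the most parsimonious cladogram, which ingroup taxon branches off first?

Character polarity is set by the outgroup: the derived state is whichever differs from the outgroup's state, so for I, III the derived state is '0', and for the remaining characters it is '1'.
I (derived state '0') is shared by all ingroup taxa — unites the whole ingroup.
II: derived state '1' in Taxon 1 only — an autapomorphy, so it tells us nothing about relationships among taxa.
III groups Taxon 3 and Taxon 7, which is incompatible with the clades supported by the remaining characters; treating it as convergent (homoplasy) costs fewer steps than any alternative tree.
Only Taxon 1 and Taxon 7 show the derived state '1' for IV, supporting them as a clade.
V: derived state '1' in Taxon 1, Taxon 7, and Taxon 8 only — synapomorphy for {Taxon 1, Taxon 7, Taxon 8}.
Most parsimonious ingroup topology: (((Taxon 7,Taxon 1),Taxon 8),Taxon 3).
Taxon 3 is sister to the clade containing all other ingroup taxa, so it is the earliest-diverging (most basal) ingroup lineage.

Taxon 3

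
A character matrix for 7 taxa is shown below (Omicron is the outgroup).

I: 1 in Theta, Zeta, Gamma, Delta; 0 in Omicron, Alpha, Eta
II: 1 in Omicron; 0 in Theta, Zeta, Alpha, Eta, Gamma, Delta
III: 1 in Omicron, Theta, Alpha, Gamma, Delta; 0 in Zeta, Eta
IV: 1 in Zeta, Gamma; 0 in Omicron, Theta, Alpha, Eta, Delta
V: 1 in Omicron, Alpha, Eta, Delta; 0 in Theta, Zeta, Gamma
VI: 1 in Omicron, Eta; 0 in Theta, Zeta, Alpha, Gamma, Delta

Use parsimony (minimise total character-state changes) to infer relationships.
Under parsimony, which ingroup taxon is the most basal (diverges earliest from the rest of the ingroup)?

Character polarity is set by the outgroup: the derived state is whichever differs from the outgroup's state, so for II, III, V, VI the derived state is '0', and for the remaining characters it is '1'.
I: derived state '1' in Delta, Gamma, Theta, and Zeta only — synapomorphy for {Delta, Gamma, Theta, Zeta}.
All ingroup taxa share the derived state '0' for II; it defines the ingroup but does not resolve relationships within it.
III groups Eta and Zeta, which is incompatible with the clades supported by the remaining characters; treating it as convergent (homoplasy) costs fewer steps than any alternative tree.
Only Gamma and Zeta show the derived state '1' for IV, supporting them as a clade.
V (derived state '0') is shared by Gamma, Theta, and Zeta — a synapomorphy uniting that clade.
VI (derived state '0') is shared by Alpha, Delta, Gamma, Theta, and Zeta — a synapomorphy uniting that clade.
Most parsimonious ingroup topology: ((((Theta,(Zeta,Gamma)),Delta),Alpha),Eta).
Eta is sister to the clade containing all other ingroup taxa, so it is the earliest-diverging (most basal) ingroup lineage.

Eta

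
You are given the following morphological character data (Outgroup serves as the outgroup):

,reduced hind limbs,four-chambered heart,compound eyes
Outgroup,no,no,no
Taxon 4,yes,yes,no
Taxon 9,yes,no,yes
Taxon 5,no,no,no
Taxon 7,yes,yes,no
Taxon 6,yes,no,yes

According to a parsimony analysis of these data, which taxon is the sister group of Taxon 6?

Taxon 9

The outgroup has state 'no' for every character, so 'yes' is the derived state throughout.
Only Taxon 4, Taxon 6, Taxon 7, and Taxon 9 show the derived state 'yes' for reduced hind limbs, supporting them as a clade.
Only Taxon 4 and Taxon 7 show the derived state 'yes' for four-chambered heart, supporting them as a clade.
compound eyes (derived state 'yes') is shared by Taxon 6 and Taxon 9 — a synapomorphy uniting that clade.
Most parsimonious ingroup topology: (((Taxon 4,Taxon 7),(Taxon 9,Taxon 6)),Taxon 5).
Taxon 6 and Taxon 9 form a cherry on this tree, so they are sister taxa.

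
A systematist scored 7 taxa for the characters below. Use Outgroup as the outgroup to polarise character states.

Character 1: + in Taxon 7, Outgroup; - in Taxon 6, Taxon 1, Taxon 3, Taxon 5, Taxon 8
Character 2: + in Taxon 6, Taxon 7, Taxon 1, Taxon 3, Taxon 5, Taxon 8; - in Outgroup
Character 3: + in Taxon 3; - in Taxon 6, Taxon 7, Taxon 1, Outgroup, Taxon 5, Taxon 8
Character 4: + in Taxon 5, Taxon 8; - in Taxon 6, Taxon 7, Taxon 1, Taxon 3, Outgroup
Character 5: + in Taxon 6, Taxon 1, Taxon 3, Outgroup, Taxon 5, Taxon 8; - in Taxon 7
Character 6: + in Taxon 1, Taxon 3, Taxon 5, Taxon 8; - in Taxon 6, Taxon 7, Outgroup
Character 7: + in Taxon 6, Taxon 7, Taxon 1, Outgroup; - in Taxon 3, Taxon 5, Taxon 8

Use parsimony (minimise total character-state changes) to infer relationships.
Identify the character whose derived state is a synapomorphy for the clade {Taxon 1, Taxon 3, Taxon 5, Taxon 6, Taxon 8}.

Character 1

Character polarity is set by the outgroup: the derived state is whichever differs from the outgroup's state, so for Character 1, Character 5, Character 7 the derived state is '-', and for the remaining characters it is '+'.
Character 1: derived state '-' in Taxon 1, Taxon 3, Taxon 5, Taxon 6, and Taxon 8 only — synapomorphy for {Taxon 1, Taxon 3, Taxon 5, Taxon 6, Taxon 8}.
Character 2 (derived state '+') is shared by all ingroup taxa — unites the whole ingroup.
Character 3: derived state '+' in Taxon 3 only — an autapomorphy, so it tells us nothing about relationships among taxa.
Only Taxon 5 and Taxon 8 show the derived state '+' for Character 4, supporting them as a clade.
Character 5 (derived state '-') is unique to Taxon 7 (autapomorphy; uninformative for grouping).
Only Taxon 1, Taxon 3, Taxon 5, and Taxon 8 show the derived state '+' for Character 6, supporting them as a clade.
Only Taxon 3, Taxon 5, and Taxon 8 show the derived state '-' for Character 7, supporting them as a clade.
Most parsimonious ingroup topology: ((Taxon 6,((Taxon 3,(Taxon 5,Taxon 8)),Taxon 1)),Taxon 7).
The clade {Taxon 1, Taxon 3, Taxon 5, Taxon 6, Taxon 8} is supported by Character 1: its derived state '-' occurs in exactly those taxa and in no other taxon (including the outgroup).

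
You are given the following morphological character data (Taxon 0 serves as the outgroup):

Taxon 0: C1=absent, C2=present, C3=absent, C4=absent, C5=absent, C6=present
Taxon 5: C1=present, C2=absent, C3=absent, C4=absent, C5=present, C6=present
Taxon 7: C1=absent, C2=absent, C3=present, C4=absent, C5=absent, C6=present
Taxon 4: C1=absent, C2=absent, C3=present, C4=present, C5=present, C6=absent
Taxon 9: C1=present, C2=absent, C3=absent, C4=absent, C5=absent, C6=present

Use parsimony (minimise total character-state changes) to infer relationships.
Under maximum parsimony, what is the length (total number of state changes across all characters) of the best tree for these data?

Character polarity is set by the outgroup: the derived state is whichever differs from the outgroup's state, so for C2, C6 the derived state is 'absent', and for the remaining characters it is 'present'.
Only Taxon 5 and Taxon 9 show the derived state 'present' for C1, supporting them as a clade.
All ingroup taxa share the derived state 'absent' for C2; it defines the ingroup but does not resolve relationships within it.
C3: derived state 'present' in Taxon 4 and Taxon 7 only — synapomorphy for {Taxon 4, Taxon 7}.
C4: derived state 'present' in Taxon 4 only — an autapomorphy, so it tells us nothing about relationships among taxa.
C5 (state 'present') occurs in Taxon 4 and Taxon 5 but conflicts with the nesting implied by the other characters — most parsimoniously interpreted as homoplasy.
C6 (derived state 'absent') is unique to Taxon 4 (autapomorphy; uninformative for grouping).
Most parsimonious ingroup topology: ((Taxon 5,Taxon 9),(Taxon 7,Taxon 4)).
Changes per character on this tree: C1: 1; C2: 1; C3: 1; C4: 1; C5: 2; C6: 1.
Total = 7.

7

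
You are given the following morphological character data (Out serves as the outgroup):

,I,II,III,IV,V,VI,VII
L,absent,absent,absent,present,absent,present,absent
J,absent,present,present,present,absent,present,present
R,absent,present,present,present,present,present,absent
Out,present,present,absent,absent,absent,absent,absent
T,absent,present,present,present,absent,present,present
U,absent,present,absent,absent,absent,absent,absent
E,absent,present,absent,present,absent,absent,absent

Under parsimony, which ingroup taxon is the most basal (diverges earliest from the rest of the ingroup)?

U

Character polarity is set by the outgroup: the derived state is whichever differs from the outgroup's state, so for I, II the derived state is 'absent', and for the remaining characters it is 'present'.
I (derived state 'absent') is shared by all ingroup taxa — unites the whole ingroup.
II: derived state 'absent' in L only — an autapomorphy, so it tells us nothing about relationships among taxa.
III: derived state 'present' in J, R, and T only — synapomorphy for {J, R, T}.
Only E, J, L, R, and T show the derived state 'present' for IV, supporting them as a clade.
V: derived state 'present' in R only — an autapomorphy, so it tells us nothing about relationships among taxa.
VI: derived state 'present' in J, L, R, and T only — synapomorphy for {J, L, R, T}.
Only J and T show the derived state 'present' for VII, supporting them as a clade.
Most parsimonious ingroup topology: (((((J,T),R),L),E),U).
U is sister to the clade containing all other ingroup taxa, so it is the earliest-diverging (most basal) ingroup lineage.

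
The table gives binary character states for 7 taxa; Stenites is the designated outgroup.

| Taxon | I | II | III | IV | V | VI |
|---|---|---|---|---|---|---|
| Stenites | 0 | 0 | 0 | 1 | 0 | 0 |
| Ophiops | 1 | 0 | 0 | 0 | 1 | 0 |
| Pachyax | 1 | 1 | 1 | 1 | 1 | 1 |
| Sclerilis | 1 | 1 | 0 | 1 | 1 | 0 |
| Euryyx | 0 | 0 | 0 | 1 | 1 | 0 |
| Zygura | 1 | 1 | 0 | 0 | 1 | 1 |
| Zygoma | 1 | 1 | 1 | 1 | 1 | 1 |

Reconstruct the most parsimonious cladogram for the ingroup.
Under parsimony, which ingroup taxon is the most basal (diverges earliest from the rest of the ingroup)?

Character polarity is set by the outgroup: the derived state is whichever differs from the outgroup's state, so for IV the derived state is '0', and for the remaining characters it is '1'.
Only Ophiops, Pachyax, Sclerilis, Zygoma, and Zygura show the derived state '1' for I, supporting them as a clade.
II: derived state '1' in Pachyax, Sclerilis, Zygoma, and Zygura only — synapomorphy for {Pachyax, Sclerilis, Zygoma, Zygura}.
Only Pachyax and Zygoma show the derived state '1' for III, supporting them as a clade.
IV (state '0') occurs in Ophiops and Zygura but conflicts with the nesting implied by the other characters — most parsimoniously interpreted as homoplasy.
All ingroup taxa share the derived state '1' for V; it defines the ingroup but does not resolve relationships within it.
VI (derived state '1') is shared by Pachyax, Zygoma, and Zygura — a synapomorphy uniting that clade.
Most parsimonious ingroup topology: ((Ophiops,(((Pachyax,Zygoma),Zygura),Sclerilis)),Euryyx).
Euryyx is sister to the clade containing all other ingroup taxa, so it is the earliest-diverging (most basal) ingroup lineage.

Euryyx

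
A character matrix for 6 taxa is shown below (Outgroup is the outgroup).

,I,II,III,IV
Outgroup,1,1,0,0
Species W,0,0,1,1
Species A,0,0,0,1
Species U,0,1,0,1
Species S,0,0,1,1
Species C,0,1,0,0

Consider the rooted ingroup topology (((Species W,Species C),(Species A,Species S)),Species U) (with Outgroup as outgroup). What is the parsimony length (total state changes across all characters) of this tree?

7

Map each character onto (((Species W,Species C),(Species A,Species S)),Species U) (rooted by Outgroup) and count the minimum state changes it requires (Fitch parsimony):
I: 1; II: 2; III: 2; IV: 2.
Total tree length = 7.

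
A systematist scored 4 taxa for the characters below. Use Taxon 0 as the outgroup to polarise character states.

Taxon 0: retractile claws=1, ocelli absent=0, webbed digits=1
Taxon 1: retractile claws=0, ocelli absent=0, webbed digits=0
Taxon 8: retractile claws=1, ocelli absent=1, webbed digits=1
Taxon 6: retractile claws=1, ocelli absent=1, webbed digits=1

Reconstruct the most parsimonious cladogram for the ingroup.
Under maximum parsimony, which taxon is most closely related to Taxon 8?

Taxon 6

Character polarity is set by the outgroup: the derived state is whichever differs from the outgroup's state, so for retractile claws, webbed digits the derived state is '0', and for the remaining characters it is '1'.
retractile claws: derived state '0' in Taxon 1 only — an autapomorphy, so it tells us nothing about relationships among taxa.
ocelli absent: derived state '1' in Taxon 6 and Taxon 8 only — synapomorphy for {Taxon 6, Taxon 8}.
webbed digits: derived state '0' in Taxon 1 only — an autapomorphy, so it tells us nothing about relationships among taxa.
Most parsimonious ingroup topology: (Taxon 1,(Taxon 8,Taxon 6)).
Taxon 8 and Taxon 6 form a cherry on this tree, so they are sister taxa.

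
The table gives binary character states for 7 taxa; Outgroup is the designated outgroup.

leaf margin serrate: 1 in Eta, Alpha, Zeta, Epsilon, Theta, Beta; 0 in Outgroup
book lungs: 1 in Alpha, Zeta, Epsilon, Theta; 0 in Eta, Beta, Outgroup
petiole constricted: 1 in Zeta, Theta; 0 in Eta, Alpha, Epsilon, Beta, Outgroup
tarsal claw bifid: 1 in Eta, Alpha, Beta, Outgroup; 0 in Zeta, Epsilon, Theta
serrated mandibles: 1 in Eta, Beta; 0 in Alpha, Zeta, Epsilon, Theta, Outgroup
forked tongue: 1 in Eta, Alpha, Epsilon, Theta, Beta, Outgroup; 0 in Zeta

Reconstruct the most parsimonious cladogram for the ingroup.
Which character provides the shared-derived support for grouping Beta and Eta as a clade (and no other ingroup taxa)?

serrated mandibles

Character polarity is set by the outgroup: the derived state is whichever differs from the outgroup's state, so for tarsal claw bifid, forked tongue the derived state is '0', and for the remaining characters it is '1'.
leaf margin serrate (derived state '1') is shared by all ingroup taxa — unites the whole ingroup.
book lungs: derived state '1' in Alpha, Epsilon, Theta, and Zeta only — synapomorphy for {Alpha, Epsilon, Theta, Zeta}.
petiole constricted (derived state '1') is shared by Theta and Zeta — a synapomorphy uniting that clade.
tarsal claw bifid (derived state '0') is shared by Epsilon, Theta, and Zeta — a synapomorphy uniting that clade.
Only Beta and Eta show the derived state '1' for serrated mandibles, supporting them as a clade.
forked tongue: derived state '0' in Zeta only — an autapomorphy, so it tells us nothing about relationships among taxa.
Most parsimonious ingroup topology: ((((Zeta,Theta),Epsilon),Alpha),(Eta,Beta)).
The clade {Beta, Eta} is supported by serrated mandibles: its derived state '1' occurs in exactly those taxa and in no other taxon (including the outgroup).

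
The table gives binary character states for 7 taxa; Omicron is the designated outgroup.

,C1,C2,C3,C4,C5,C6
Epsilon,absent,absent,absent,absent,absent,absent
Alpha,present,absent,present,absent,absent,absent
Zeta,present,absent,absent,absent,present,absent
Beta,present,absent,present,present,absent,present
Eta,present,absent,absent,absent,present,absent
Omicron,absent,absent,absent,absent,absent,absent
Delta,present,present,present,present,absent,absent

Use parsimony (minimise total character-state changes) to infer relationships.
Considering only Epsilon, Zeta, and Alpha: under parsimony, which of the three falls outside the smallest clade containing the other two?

Epsilon

The outgroup has state 'absent' for every character, so 'present' is the derived state throughout.
C1: derived state 'present' in Alpha, Beta, Delta, Eta, and Zeta only — synapomorphy for {Alpha, Beta, Delta, Eta, Zeta}.
C2 (derived state 'present') is unique to Delta (autapomorphy; uninformative for grouping).
C3 (derived state 'present') is shared by Alpha, Beta, and Delta — a synapomorphy uniting that clade.
C4 (derived state 'present') is shared by Beta and Delta — a synapomorphy uniting that clade.
C5: derived state 'present' in Eta and Zeta only — synapomorphy for {Eta, Zeta}.
C6: derived state 'present' in Beta only — an autapomorphy, so it tells us nothing about relationships among taxa.
Most parsimonious ingroup topology: (((Zeta,Eta),((Beta,Delta),Alpha)),Epsilon).
Alpha and Zeta share a more recent common ancestor with each other than either does with Epsilon, so Epsilon is the least closely related of the three.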